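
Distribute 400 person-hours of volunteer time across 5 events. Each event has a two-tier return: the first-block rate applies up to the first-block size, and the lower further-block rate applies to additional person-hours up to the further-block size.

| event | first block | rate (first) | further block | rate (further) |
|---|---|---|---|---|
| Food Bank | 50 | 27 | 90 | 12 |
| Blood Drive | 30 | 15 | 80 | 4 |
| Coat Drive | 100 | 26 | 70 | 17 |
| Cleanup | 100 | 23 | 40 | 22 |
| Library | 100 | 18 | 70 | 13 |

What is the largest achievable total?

9100

Rank every tier by rate: Food Bank/first 27 > Coat Drive/first 26 > Cleanup/first 23 > Cleanup/second 22 > Library/first 18 > Coat Drive/second 17 > Blood Drive/first 15 > Library/second 13 > Food Bank/second 12 > Blood Drive/second 4.
Fill Food Bank first block (50 at 27) ; 350 left.
Coat Drive first at 26: fill all 100 ; 250 left.
Cleanup first at 23: fill all 100 ; 150 left.
Cleanup second at 22: fill all 40 ; 110 left.
Library/first (18): +100 ; 10 left.
10 remain; put them into Coat Drive second at 17.
Total = 27×50 + 26×100 + 23×100 + 22×40 + 18×100 + 17×10 = 9100.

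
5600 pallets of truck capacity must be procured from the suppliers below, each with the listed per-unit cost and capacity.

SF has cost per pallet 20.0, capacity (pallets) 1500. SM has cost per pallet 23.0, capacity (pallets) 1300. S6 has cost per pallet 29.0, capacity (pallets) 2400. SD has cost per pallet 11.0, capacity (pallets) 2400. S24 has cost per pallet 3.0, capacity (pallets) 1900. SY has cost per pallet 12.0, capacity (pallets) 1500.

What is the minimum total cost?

Cheapest first:
S24 (3.0): use full 1900 ; 3700 pallets to go.
Take 2400 from SD at 11.0 ; need 1300 more.
SY at 12.0: take 1300 of its 1500 ; requirement met.
SF, SM, S6: unused.
Cost = 1900×3.0 + 2400×11.0 + 1300×12.0 = 47700.

47700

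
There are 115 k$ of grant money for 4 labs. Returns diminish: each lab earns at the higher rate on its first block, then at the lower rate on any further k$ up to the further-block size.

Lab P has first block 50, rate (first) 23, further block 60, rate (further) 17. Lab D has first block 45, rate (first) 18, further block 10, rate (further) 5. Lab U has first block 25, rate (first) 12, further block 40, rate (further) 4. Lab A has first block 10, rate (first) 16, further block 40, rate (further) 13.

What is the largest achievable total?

2300

Rank every tier by rate: Lab P/T1 23 > Lab D/T1 18 > Lab P/T2 17 > Lab A/T1 16 > Lab A/T2 13 > Lab U/T1 12 > Lab D/T2 5 > Lab U/T2 4.
Lab P T1 at 23: fill all 50 → 65 left.
Fill Lab D T1 block (45 at 18) → 20 left.
Lab P T2 at 17: only 20 left, fill 20.
Total = 23×50 + 18×45 + 17×20 = 2300.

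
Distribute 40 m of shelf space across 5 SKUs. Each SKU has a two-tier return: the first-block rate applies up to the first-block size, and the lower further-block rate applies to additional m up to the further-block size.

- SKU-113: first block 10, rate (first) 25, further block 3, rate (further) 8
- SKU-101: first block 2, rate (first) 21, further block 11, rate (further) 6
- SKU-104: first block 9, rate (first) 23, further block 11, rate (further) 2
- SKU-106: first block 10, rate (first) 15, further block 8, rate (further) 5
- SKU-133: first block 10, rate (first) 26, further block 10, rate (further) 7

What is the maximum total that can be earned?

Treat each block as its own option and order by rate: SKU-133/T1 26 > SKU-113/T1 25 > SKU-104/T1 23 > SKU-101/T1 21 > SKU-106/T1 15 > SKU-113/T2 8 > SKU-133/T2 7 > SKU-101/T2 6 > SKU-106/T2 5 > SKU-104/T2 2.
SKU-133/T1 (26): +10 ; 30 left.
Fill SKU-113 T1 block (10 at 25) ; 20 left.
Fill SKU-104 T1 block (9 at 23) ; 11 left.
SKU-101 T1 at 21: fill all 2 ; 9 left.
SKU-106/T1: +9 of 10 at 15; pool empty.
Total = 26×10 + 25×10 + 23×9 + 21×2 + 15×9 = 894.

894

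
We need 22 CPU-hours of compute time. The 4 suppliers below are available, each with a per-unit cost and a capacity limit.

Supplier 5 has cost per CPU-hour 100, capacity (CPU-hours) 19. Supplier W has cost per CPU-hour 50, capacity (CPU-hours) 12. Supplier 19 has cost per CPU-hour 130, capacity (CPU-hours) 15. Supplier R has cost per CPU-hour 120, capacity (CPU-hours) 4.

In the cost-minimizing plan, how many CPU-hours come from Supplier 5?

Use suppliers in increasing cost order.
Supplier W at 50: take all 12 CPU-hours → 10 still needed.
Take 10 from Supplier 5 at 100 to finish.
Supplier R, Supplier 19: unused.

10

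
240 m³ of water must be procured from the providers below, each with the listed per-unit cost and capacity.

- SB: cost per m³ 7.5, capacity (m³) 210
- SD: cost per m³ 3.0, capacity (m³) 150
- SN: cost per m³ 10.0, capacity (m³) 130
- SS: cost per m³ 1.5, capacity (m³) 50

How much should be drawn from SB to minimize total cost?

40

Fill from the cheapest provider first.
SS at 1.5: take all 50 m³ ; 190 still needed.
SD (3.0): use full 150 ; 40 m³ to go.
Take 40 from SB at 7.5 to finish.
SN: unused.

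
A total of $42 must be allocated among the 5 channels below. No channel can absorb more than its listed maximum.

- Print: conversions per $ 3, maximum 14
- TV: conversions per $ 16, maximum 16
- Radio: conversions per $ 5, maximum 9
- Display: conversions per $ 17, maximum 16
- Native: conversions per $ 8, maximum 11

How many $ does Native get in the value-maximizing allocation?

10

Rank by conversions per $: Display 17 > TV 16 > Native 8 > Radio 5 > Print 3.
Give Display 16 to hit its cap of 16 → 26 left.
TV: +16 to 16 (cap) → 10 left.
Only 10 left; Native takes them to reach 10.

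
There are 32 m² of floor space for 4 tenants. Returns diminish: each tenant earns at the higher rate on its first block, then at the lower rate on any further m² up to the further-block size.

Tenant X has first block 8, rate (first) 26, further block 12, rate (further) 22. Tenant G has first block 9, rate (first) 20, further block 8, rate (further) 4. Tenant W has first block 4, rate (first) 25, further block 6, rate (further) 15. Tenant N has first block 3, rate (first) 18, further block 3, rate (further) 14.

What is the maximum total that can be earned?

Rank every tier by rate: Tenant X/tier1 26 > Tenant W/tier1 25 > Tenant X/tier2 22 > Tenant G/tier1 20 > Tenant N/tier1 18 > Tenant W/tier2 15 > Tenant N/tier2 14 > Tenant G/tier2 4.
Fill Tenant X tier1 block (8 at 26) ; 24 left.
Fill Tenant W tier1 block (4 at 25) ; 20 left.
Fill Tenant X tier2 block (12 at 22) ; 8 left.
Tenant G tier1 at 20: only 8 left, fill 8.
Total = 26×8 + 25×4 + 22×12 + 20×8 = 732.

732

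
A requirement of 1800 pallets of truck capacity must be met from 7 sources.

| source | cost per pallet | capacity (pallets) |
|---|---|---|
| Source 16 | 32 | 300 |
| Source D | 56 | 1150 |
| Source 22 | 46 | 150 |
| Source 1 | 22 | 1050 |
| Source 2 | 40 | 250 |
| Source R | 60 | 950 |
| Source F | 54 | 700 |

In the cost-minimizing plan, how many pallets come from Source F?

Use sources in increasing cost order.
Source 1 (22): use full 1050 → 750 pallets to go.
Source 16 (32): use full 300 → 450 pallets to go.
Source 2 at 40: take all 250 pallets → 200 still needed.
Take 150 from Source 22 at 46 → need 50 more.
Take 50 from Source F at 54 to finish.
Source D, Source R: unused.

50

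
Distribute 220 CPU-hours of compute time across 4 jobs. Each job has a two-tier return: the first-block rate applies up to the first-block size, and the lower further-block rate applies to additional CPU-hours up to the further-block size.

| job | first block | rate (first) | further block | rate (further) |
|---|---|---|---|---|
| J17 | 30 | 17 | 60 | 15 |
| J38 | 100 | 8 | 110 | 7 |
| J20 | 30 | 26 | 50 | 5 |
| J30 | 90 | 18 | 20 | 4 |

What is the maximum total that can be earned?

3890

Rank every tier by rate: J20/first 26 > J30/first 18 > J17/first 17 > J17/second 15 > J38/first 8 > J38/second 7 > J20/second 5 > J30/second 4.
J20/first (26): +30 → 190 left.
Fill J30 first block (90 at 18) → 100 left.
J17/first (17): +30 → 70 left.
J17/second (15): +60 → 10 left.
10 remain; put them into J38 first at 8.
Total = 26×30 + 18×90 + 17×30 + 15×60 + 8×10 = 3890.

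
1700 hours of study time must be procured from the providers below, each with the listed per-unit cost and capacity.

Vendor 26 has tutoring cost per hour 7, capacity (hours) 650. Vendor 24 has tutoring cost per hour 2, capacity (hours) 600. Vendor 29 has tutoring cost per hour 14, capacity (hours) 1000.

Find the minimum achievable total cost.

Cheapest first:
Vendor 24 (2): use full 600 → 1100 hours to go.
Take 650 from Vendor 26 at 7 → need 450 more.
Vendor 29 (14): take the remaining 450 → done.
Cost = 600×2 + 650×7 + 450×14 = 12050.

12050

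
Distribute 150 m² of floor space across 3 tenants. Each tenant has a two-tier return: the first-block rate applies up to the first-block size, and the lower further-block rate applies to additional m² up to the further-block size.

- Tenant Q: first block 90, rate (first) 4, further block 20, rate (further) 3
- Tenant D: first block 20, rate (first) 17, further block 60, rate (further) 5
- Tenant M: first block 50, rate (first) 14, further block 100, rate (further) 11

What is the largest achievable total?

Treat each block as its own option and order by rate: Tenant D/first 17 > Tenant M/first 14 > Tenant M/second 11 > Tenant D/second 5 > Tenant Q/first 4 > Tenant Q/second 3.
Tenant D first at 17: fill all 20 — 130 left.
Tenant M first at 14: fill all 50 — 80 left.
Tenant M/second: +80 of 100 at 11; pool empty.
Total = 17×20 + 14×50 + 11×80 = 1920.

1920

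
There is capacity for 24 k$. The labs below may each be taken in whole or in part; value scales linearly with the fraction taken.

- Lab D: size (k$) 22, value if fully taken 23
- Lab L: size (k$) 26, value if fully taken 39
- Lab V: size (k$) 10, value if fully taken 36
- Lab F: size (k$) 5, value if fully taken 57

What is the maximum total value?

106.5

Best value per unit of size first: Lab F 57/5≈11.4, Lab V 36/10≈3.6, Lab L 39/26≈1.5, Lab D 23/22≈1.05.
All 5 k$ of Lab F fit (value 57) ; 19 remain.
Lab V: take in full, 10 k$ for value 36 ; 9 left.
9 k$ left: a 9/26 share of Lab L gives 39×9/26 = 13.5.
Total value = 106.5.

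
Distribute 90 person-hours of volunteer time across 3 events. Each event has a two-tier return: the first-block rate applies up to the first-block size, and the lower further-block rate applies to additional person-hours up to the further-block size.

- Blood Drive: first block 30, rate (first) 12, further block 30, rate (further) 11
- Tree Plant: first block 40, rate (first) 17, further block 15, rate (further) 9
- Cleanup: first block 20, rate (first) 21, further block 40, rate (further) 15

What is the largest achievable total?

Order all 6 blocks by rate: Cleanup/first 21 > Tree Plant/first 17 > Cleanup/second 15 > Blood Drive/first 12 > Blood Drive/second 11 > Tree Plant/second 9.
Cleanup/first (21): +20 ; 70 left.
Tree Plant/first (17): +40 ; 30 left.
30 remain; put them into Cleanup second at 15.
Total = 21×20 + 17×40 + 15×30 = 1550.

1550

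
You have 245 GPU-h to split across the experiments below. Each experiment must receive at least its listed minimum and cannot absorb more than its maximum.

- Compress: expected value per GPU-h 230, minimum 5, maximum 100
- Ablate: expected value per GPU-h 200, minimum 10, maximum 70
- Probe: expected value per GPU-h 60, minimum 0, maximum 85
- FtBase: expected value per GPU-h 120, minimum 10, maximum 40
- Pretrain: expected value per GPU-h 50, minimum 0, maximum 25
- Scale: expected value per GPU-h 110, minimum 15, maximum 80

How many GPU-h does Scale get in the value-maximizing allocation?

Meeting every minimum uses 5+10+0+10+0+15 = 40 GPU-h, leaving 205.
Rank by expected value per GPU-h: Compress 230 > Ablate 200 > FtBase 120 > Scale 110 > Probe 60 > Pretrain 50.
Compress takes 95 more to reach its cap of 100 ; 110 left.
Ablate takes 60 more to reach its cap of 70 ; 50 left.
Give FtBase 30 more to hit its cap of 40 ; 20 left.
Only 20 left; Scale takes them to reach 35.

35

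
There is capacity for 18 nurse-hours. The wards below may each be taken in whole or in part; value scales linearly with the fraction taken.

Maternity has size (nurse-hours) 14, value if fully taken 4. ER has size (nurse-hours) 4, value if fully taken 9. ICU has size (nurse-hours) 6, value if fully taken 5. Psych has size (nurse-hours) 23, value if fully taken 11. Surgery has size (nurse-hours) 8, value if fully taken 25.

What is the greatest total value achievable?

Best value per unit of size first: Surgery 25/8≈3.12, ER 9/4≈2.25, ICU 5/6≈0.833, Psych 11/23≈0.478, Maternity 4/14≈0.286.
Surgery: take in full, 8 nurse-hours for value 25 → 10 left.
ER: take in full, 4 nurse-hours for value 9 → 6 left.
ICU: take in full, 6 nurse-hours for value 5 → 0 left.
Total value = 39.

39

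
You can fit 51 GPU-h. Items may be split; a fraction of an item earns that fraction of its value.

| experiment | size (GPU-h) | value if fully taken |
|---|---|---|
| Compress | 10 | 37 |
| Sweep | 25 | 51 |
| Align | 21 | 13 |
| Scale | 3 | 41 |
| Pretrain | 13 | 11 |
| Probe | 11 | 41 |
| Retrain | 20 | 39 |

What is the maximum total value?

173.9

Best value per unit of size first: Scale 41/3≈13.7, Probe 41/11≈3.73, Compress 37/10≈3.7, Sweep 51/25≈2.04, Retrain 39/20≈1.95, Pretrain 11/13≈0.846, Align 13/21≈0.619.
Take all of Scale (3 GPU-h, value 41) → 48 GPU-h left.
All 11 GPU-h of Probe fit (value 41) → 37 remain.
Compress: take in full, 10 GPU-h for value 37 → 27 left.
Sweep: take in full, 25 GPU-h for value 51 → 2 left.
2 GPU-h left: a 2/20 share of Retrain gives 39×2/20 = 3.9.
Total value = 173.9.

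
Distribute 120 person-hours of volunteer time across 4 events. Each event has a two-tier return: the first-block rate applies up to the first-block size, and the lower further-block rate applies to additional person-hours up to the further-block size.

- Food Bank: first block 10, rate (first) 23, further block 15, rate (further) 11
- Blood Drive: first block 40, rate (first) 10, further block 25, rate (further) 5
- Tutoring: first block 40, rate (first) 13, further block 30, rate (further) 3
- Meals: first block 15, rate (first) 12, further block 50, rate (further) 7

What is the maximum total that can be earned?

1495

Order all 8 blocks by rate: Food Bank/tier1 23 > Tutoring/tier1 13 > Meals/tier1 12 > Food Bank/tier2 11 > Blood Drive/tier1 10 > Meals/tier2 7 > Blood Drive/tier2 5 > Tutoring/tier2 3.
Fill Food Bank tier1 block (10 at 23) ; 110 left.
Tutoring/tier1 (13): +40 ; 70 left.
Meals/tier1 (12): +15 ; 55 left.
Food Bank/tier2 (11): +15 ; 40 left.
Fill Blood Drive tier1 block (40 at 10) ; 0 left.
Total = 23×10 + 13×40 + 12×15 + 11×15 + 10×40 = 1495.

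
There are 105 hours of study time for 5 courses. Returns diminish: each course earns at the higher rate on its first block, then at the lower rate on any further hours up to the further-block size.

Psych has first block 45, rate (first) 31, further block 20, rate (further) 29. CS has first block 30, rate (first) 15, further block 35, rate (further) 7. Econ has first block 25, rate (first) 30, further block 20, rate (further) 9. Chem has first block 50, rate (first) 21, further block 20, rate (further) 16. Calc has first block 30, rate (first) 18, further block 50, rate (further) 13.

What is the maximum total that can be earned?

Rank every tier by rate: Psych/first 31 > Econ/first 30 > Psych/second 29 > Chem/first 21 > Calc/first 18 > Chem/second 16 > CS/first 15 > Calc/second 13 > Econ/second 9 > CS/second 7.
Psych/first (31): +45 — 60 left.
Econ/first (30): +25 — 35 left.
Psych second at 29: fill all 20 — 15 left.
15 remain; put them into Chem first at 21.
Total = 31×45 + 30×25 + 29×20 + 21×15 = 3040.

3040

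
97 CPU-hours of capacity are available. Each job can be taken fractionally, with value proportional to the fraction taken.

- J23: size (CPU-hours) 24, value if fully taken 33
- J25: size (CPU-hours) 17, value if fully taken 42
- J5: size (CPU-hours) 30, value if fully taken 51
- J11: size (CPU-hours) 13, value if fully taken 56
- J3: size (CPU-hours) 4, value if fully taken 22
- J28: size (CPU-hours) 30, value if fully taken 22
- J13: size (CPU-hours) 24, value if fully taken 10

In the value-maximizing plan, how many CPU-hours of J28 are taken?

Best value per unit of size first: J3 22/4≈5.5, J11 56/13≈4.31, J25 42/17≈2.47, J5 51/30≈1.7, J23 33/24≈1.38, J28 22/30≈0.733, J13 10/24≈0.417.
J3: take in full, 4 CPU-hours for value 22 → 93 left.
J11: take in full, 13 CPU-hours for value 56 → 80 left.
Take all of J25 (17 CPU-hours, value 42) → 63 CPU-hours left.
Take all of J5 (30 CPU-hours, value 51) → 33 CPU-hours left.
All 24 CPU-hours of J23 fit (value 33) → 9 remain.
Fill the last 9 CPU-hours with part of J28: 9/30 of it earns 6.6.

9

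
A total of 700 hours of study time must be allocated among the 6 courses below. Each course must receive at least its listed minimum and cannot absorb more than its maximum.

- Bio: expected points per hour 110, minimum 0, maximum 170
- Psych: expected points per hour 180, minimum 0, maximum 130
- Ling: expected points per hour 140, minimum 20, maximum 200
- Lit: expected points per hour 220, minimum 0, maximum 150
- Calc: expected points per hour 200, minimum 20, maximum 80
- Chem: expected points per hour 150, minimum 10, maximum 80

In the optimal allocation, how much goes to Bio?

Meeting every minimum uses 0+0+20+0+20+10 = 50 hours, leaving 650.
Rank by expected points per hour: Lit 220 > Calc 200 > Psych 180 > Chem 150 > Ling 140 > Bio 110.
Lit: +150 to 150 (cap) ; 500 left.
Calc: +60 to 80 (cap) ; 440 left.
Psych takes 130 more to reach its cap of 130 ; 310 left.
Chem: +70 to 80 (cap) ; 240 left.
Ling takes 180 more to reach its cap of 200 ; 60 left.
Bio has room for 170 more but only 60 remain, so it gets 60.

60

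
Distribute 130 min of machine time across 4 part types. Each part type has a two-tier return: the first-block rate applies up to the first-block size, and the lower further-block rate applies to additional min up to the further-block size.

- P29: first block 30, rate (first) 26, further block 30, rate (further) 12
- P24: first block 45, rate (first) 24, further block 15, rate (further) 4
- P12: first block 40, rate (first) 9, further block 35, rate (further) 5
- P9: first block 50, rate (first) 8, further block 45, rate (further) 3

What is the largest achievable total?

2445

Order all 8 blocks by rate: P29/tier1 26 > P24/tier1 24 > P29/tier2 12 > P12/tier1 9 > P9/tier1 8 > P12/tier2 5 > P24/tier2 4 > P9/tier2 3.
P29/tier1 (26): +30 — 100 left.
P24 tier1 at 24: fill all 45 — 55 left.
Fill P29 tier2 block (30 at 12) — 25 left.
P12 tier1 at 9: only 25 left, fill 25.
Total = 26×30 + 24×45 + 12×30 + 9×25 = 2445.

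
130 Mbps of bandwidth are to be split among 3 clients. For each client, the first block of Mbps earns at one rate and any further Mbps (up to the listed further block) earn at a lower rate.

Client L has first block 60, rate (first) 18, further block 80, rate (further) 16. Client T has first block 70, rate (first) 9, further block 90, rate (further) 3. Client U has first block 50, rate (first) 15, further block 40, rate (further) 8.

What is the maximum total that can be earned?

Rank every tier by rate: Client L/tier1 18 > Client L/tier2 16 > Client U/tier1 15 > Client T/tier1 9 > Client U/tier2 8 > Client T/tier2 3.
Client L tier1 at 18: fill all 60 ; 70 left.
70 remain; put them into Client L tier2 at 16.
Total = 18×60 + 16×70 = 2200.

2200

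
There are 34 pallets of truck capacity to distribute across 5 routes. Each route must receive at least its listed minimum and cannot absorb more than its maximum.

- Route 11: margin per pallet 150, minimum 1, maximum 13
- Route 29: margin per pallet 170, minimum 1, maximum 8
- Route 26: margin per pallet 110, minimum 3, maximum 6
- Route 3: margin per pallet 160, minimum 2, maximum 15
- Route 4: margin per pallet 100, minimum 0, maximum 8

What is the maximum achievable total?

5290

Meeting every minimum uses 1+1+3+2+0 = 7 pallets, leaving 27.
Order the routes by margin per pallet: Route 29 170 > Route 3 160 > Route 11 150 > Route 26 110 > Route 4 100.
Route 29 takes 7 more to reach its cap of 8 → 20 left.
Route 3 takes 13 more to reach its cap of 15 → 7 left.
Route 11 has room for 12 more but only 7 remain, so it gets 8.
Total = 150×8 + 170×8 + 110×3 + 160×15 = 5290.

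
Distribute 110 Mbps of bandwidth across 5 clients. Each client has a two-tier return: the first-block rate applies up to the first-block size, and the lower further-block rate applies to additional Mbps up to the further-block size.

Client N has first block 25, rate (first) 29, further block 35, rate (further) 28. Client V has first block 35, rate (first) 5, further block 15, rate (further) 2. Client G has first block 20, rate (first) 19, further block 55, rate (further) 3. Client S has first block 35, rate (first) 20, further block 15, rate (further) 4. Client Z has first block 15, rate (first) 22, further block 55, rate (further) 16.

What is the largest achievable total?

2735

Order all 10 blocks by rate: Client N/first 29 > Client N/second 28 > Client Z/first 22 > Client S/first 20 > Client G/first 19 > Client Z/second 16 > Client V/first 5 > Client S/second 4 > Client G/second 3 > Client V/second 2.
Client N first at 29: fill all 25 — 85 left.
Client N/second (28): +35 — 50 left.
Client Z first at 22: fill all 15 — 35 left.
Client S/first (20): +35 — 0 left.
Total = 29×25 + 28×35 + 22×15 + 20×35 = 2735.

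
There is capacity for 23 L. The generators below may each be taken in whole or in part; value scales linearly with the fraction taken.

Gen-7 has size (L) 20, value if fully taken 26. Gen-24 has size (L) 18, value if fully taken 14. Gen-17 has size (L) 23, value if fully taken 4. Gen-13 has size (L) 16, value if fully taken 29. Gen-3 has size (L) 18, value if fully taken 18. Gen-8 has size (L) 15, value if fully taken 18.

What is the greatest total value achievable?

38.1

Sort by value density: Gen-13 29/16≈1.81, Gen-7 26/20≈1.3, Gen-8 18/15≈1.2, Gen-3 18/18≈1, Gen-24 14/18≈0.778, Gen-17 4/23≈0.174.
Take all of Gen-13 (16 L, value 29) → 7 L left.
7 L left: a 7/20 share of Gen-7 gives 26×7/20 = 9.1.
Total value = 38.1.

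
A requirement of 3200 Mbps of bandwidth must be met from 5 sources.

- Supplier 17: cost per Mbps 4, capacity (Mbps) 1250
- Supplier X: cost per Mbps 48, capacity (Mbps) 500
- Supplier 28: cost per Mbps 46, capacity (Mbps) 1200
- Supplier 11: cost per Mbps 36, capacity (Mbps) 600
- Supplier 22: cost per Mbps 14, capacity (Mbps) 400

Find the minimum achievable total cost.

75900

Fill from the cheapest source first.
Take 1250 from Supplier 17 at 4 — need 1950 more.
Take 400 from Supplier 22 at 14 — need 1550 more.
Take 600 from Supplier 11 at 36 — need 950 more.
Take 950 from Supplier 28 at 46 to finish.
Supplier X: unused.
Cost = 1250×4 + 400×14 + 600×36 + 950×46 = 75900.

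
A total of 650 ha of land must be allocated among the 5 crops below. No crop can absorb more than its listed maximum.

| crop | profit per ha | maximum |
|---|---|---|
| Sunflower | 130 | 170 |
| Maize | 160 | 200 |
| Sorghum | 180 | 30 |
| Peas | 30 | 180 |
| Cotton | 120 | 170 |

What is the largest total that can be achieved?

Rank by profit per ha: Sorghum 180 > Maize 160 > Sunflower 130 > Cotton 120 > Peas 30.
Sorghum: +30 to 30 (cap) → 620 left.
Give Maize 200 to hit its cap of 200 → 420 left.
Sunflower takes 170 to reach its cap of 170 → 250 left.
Cotton: +170 to 170 (cap) → 80 left.
Peas has room for 180 but only 80 remain, so it gets 80.
Total = 130×170 + 160×200 + 180×30 + 30×80 + 120×170 = 82300.

82300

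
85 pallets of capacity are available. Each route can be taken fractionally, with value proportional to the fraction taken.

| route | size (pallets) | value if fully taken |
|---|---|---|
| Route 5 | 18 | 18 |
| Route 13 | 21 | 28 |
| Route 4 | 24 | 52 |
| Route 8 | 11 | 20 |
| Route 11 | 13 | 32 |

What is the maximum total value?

148

Rank by value-to-size ratio: Route 11 32/13≈2.46, Route 4 52/24≈2.17, Route 8 20/11≈1.82, Route 13 28/21≈1.33, Route 5 18/18≈1.
All 13 pallets of Route 11 fit (value 32) → 72 remain.
Take all of Route 4 (24 pallets, value 52) → 48 pallets left.
All 11 pallets of Route 8 fit (value 20) → 37 remain.
Route 13: take in full, 21 pallets for value 28 → 16 left.
Fill the last 16 pallets with part of Route 5: 16/18 of it earns 16.
Total value = 148.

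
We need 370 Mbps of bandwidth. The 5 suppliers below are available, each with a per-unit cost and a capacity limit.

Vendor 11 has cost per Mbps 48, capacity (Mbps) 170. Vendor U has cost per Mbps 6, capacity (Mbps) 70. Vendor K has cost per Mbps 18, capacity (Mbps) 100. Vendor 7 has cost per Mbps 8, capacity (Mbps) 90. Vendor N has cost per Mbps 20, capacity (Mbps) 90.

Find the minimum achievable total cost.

5700

Cheapest first:
Vendor U at 6: take all 70 Mbps — 300 still needed.
Vendor 7 at 8: take all 90 Mbps — 210 still needed.
Vendor K at 18: take all 100 Mbps — 110 still needed.
Take 90 from Vendor N at 20 — need 20 more.
Take 20 from Vendor 11 at 48 to finish.
Cost = 70×6 + 90×8 + 100×18 + 90×20 + 20×48 = 5700.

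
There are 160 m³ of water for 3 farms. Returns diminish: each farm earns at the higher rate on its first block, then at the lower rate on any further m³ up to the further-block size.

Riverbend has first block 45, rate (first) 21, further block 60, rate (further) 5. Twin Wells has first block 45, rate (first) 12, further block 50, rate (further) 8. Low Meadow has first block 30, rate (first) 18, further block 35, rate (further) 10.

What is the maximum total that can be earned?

Order all 6 blocks by rate: Riverbend/T1 21 > Low Meadow/T1 18 > Twin Wells/T1 12 > Low Meadow/T2 10 > Twin Wells/T2 8 > Riverbend/T2 5.
Riverbend/T1 (21): +45 ; 115 left.
Low Meadow/T1 (18): +30 ; 85 left.
Fill Twin Wells T1 block (45 at 12) ; 40 left.
Low Meadow T2 at 10: fill all 35 ; 5 left.
5 remain; put them into Twin Wells T2 at 8.
Total = 21×45 + 18×30 + 12×45 + 10×35 + 8×5 = 2415.

2415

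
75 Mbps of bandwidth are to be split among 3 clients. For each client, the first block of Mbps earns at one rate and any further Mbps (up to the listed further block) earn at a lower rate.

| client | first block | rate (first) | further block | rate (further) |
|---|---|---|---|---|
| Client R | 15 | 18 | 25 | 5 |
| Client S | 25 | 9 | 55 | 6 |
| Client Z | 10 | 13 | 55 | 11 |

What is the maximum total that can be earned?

950

Treat each block as its own option and order by rate: Client R/tier1 18 > Client Z/tier1 13 > Client Z/tier2 11 > Client S/tier1 9 > Client S/tier2 6 > Client R/tier2 5.
Client R/tier1 (18): +15 — 60 left.
Client Z/tier1 (13): +10 — 50 left.
50 remain; put them into Client Z tier2 at 11.
Total = 18×15 + 13×10 + 11×50 = 950.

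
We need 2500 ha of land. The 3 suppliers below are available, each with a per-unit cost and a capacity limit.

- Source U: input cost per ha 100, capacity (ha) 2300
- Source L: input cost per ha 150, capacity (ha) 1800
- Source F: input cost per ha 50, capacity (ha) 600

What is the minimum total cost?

220000

Use suppliers in increasing cost order.
Take 600 from Source F at 50 — need 1900 more.
Source U at 100: take 1900 of its 2300 — requirement met.
Source L: unused.
Cost = 600×50 + 1900×100 = 220000.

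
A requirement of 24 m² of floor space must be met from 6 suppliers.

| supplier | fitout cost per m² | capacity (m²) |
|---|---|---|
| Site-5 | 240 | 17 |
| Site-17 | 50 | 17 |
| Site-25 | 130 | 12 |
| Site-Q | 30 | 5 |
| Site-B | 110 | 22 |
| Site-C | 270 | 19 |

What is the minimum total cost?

Use suppliers in increasing cost order.
Take 5 from Site-Q at 30 → need 19 more.
Site-17 at 50: take all 17 m² → 2 still needed.
Take 2 from Site-B at 110 to finish.
Site-25, Site-5, Site-C: unused.
Cost = 5×30 + 17×50 + 2×110 = 1220.

1220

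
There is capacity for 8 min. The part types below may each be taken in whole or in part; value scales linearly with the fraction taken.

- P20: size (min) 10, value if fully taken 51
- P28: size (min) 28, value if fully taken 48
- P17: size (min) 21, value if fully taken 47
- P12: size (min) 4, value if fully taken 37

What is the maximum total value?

57.4

Sort by value density: P12 37/4≈9.25, P20 51/10≈5.1, P17 47/21≈2.24, P28 48/28≈1.71.
P12: take in full, 4 min for value 37 → 4 left.
Fill the last 4 min with part of P20: 4/10 of it earns 20.4.
Total value = 57.4.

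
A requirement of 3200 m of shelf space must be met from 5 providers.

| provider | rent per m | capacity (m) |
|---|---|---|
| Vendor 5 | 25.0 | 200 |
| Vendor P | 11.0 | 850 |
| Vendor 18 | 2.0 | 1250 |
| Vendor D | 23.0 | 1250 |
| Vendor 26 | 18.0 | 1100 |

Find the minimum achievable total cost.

31650

Fill from the cheapest provider first.
Take 1250 from Vendor 18 at 2.0 → need 1950 more.
Take 850 from Vendor P at 11.0 → need 1100 more.
Vendor 26 (18.0): use full 1100 → 0 m to go.
Vendor D, Vendor 5: unused.
Cost = 1250×2.0 + 850×11.0 + 1100×18.0 = 31650.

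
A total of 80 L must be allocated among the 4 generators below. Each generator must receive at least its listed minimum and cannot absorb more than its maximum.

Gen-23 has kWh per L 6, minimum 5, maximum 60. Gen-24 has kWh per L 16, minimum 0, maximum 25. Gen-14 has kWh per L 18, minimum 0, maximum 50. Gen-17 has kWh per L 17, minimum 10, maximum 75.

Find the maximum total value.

1355

Meeting every minimum uses 5+0+0+10 = 15 L, leaving 65.
Highest kWh per L first: Gen-14 18 > Gen-17 17 > Gen-24 16 > Gen-23 6.
Give Gen-14 50 more to hit its cap of 50 — 15 left.
Only 15 left; Gen-17 takes them to reach 25.
Total = 6×5 + 18×50 + 17×25 = 1355.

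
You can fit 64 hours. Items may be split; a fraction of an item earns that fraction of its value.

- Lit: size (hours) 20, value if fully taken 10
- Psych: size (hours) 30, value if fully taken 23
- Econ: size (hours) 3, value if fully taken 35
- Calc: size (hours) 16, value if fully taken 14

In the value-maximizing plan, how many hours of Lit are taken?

Best value per unit of size first: Econ 35/3≈11.7, Calc 14/16≈0.875, Psych 23/30≈0.767, Lit 10/20≈0.5.
Econ: take in full, 3 hours for value 35 ; 61 left.
All 16 hours of Calc fit (value 14) ; 45 remain.
All 30 hours of Psych fit (value 23) ; 15 remain.
Only 15 hours remain; take 15/20 of Lit for value 10×15/20 = 7.5.

15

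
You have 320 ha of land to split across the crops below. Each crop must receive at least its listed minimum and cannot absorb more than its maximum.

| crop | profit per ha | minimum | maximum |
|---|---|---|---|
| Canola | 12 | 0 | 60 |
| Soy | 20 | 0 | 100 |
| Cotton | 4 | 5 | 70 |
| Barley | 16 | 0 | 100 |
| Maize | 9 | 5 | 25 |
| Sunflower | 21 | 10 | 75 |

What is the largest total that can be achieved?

5660

Meeting every minimum uses 0+0+5+0+5+10 = 20 ha, leaving 300.
Order the crops by profit per ha: Sunflower 21 > Soy 20 > Barley 16 > Canola 12 > Maize 9 > Cotton 4.
Sunflower takes 65 more to reach its cap of 75 — 235 left.
Give Soy 100 more to hit its cap of 100 — 135 left.
Give Barley 100 more to hit its cap of 100 — 35 left.
Canola has room for 60 more but only 35 remain, so it gets 35.
Total = 12×35 + 20×100 + 4×5 + 16×100 + 9×5 + 21×75 = 5660.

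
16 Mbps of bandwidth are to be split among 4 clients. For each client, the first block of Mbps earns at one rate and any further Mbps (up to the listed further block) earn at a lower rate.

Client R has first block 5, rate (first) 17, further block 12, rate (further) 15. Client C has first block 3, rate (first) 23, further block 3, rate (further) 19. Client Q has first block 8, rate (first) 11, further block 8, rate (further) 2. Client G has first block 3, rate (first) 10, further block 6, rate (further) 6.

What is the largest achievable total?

Order all 8 blocks by rate: Client C/T1 23 > Client C/T2 19 > Client R/T1 17 > Client R/T2 15 > Client Q/T1 11 > Client G/T1 10 > Client G/T2 6 > Client Q/T2 2.
Fill Client C T1 block (3 at 23) → 13 left.
Client C T2 at 19: fill all 3 → 10 left.
Fill Client R T1 block (5 at 17) → 5 left.
Client R/T2: +5 of 12 at 15; pool empty.
Total = 23×3 + 19×3 + 17×5 + 15×5 = 286.

286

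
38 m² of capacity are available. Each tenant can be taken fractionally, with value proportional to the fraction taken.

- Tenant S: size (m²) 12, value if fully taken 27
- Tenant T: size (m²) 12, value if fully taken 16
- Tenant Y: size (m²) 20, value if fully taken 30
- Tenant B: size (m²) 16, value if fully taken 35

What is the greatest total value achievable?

77

Best value per unit of size first: Tenant S 27/12≈2.25, Tenant B 35/16≈2.19, Tenant Y 30/20≈1.5, Tenant T 16/12≈1.33.
Tenant S: take in full, 12 m² for value 27 — 26 left.
Take all of Tenant B (16 m², value 35) — 10 m² left.
10 m² left: a 10/20 share of Tenant Y gives 30×10/20 = 15.
Total value = 77.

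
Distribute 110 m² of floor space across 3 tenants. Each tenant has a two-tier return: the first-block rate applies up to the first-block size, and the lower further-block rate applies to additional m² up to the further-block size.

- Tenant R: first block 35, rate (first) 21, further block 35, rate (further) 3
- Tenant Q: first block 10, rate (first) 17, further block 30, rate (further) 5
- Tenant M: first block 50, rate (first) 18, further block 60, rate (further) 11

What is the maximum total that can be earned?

Rank every tier by rate: Tenant R/first 21 > Tenant M/first 18 > Tenant Q/first 17 > Tenant M/second 11 > Tenant Q/second 5 > Tenant R/second 3.
Tenant R/first (21): +35 ; 75 left.
Tenant M/first (18): +50 ; 25 left.
Tenant Q/first (17): +10 ; 15 left.
15 remain; put them into Tenant M second at 11.
Total = 21×35 + 18×50 + 17×10 + 11×15 = 1970.

1970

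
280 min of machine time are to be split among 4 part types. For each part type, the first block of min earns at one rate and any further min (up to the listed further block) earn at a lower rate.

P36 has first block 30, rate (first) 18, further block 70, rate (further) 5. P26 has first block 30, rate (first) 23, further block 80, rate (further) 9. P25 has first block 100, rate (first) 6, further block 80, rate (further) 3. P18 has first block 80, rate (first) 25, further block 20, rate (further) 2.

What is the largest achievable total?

4310

Rank every tier by rate: P18/tier1 25 > P26/tier1 23 > P36/tier1 18 > P26/tier2 9 > P25/tier1 6 > P36/tier2 5 > P25/tier2 3 > P18/tier2 2.
Fill P18 tier1 block (80 at 25) → 200 left.
Fill P26 tier1 block (30 at 23) → 170 left.
Fill P36 tier1 block (30 at 18) → 140 left.
P26 tier2 at 9: fill all 80 → 60 left.
P25/tier1: +60 of 100 at 6; pool empty.
Total = 25×80 + 23×30 + 18×30 + 9×80 + 6×60 = 4310.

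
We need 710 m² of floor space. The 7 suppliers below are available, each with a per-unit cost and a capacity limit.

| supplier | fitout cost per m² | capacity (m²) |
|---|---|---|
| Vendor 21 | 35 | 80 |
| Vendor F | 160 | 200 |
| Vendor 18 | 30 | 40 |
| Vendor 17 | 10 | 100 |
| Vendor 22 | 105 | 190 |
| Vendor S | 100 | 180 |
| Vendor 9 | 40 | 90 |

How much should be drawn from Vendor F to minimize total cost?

Fill from the cheapest supplier first.
Vendor 17 at 10: take all 100 m² ; 610 still needed.
Vendor 18 (30): use full 40 ; 570 m² to go.
Vendor 21 (35): use full 80 ; 490 m² to go.
Vendor 9 at 40: take all 90 m² ; 400 still needed.
Take 180 from Vendor S at 100 ; need 220 more.
Take 190 from Vendor 22 at 105 ; need 30 more.
Vendor F (160): take the remaining 30 ; done.

30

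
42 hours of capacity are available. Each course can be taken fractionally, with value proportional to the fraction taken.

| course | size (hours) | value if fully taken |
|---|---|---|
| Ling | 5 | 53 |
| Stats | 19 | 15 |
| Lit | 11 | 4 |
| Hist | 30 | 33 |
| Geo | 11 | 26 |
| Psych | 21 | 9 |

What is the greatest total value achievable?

107.6

Best value per unit of size first: Ling 53/5≈10.6, Geo 26/11≈2.36, Hist 33/30≈1.1, Stats 15/19≈0.789, Psych 9/21≈0.429, Lit 4/11≈0.364.
Take all of Ling (5 hours, value 53) — 37 hours left.
Geo: take in full, 11 hours for value 26 — 26 left.
Fill the last 26 hours with part of Hist: 26/30 of it earns 28.6.
Total value = 107.6.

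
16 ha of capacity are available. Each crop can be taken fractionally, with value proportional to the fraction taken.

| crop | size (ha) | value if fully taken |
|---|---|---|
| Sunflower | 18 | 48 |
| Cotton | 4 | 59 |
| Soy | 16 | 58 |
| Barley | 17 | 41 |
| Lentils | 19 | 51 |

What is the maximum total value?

102.5

Rank by value-to-size ratio: Cotton 59/4≈14.8, Soy 58/16≈3.62, Lentils 51/19≈2.68, Sunflower 48/18≈2.67, Barley 41/17≈2.41.
Cotton: take in full, 4 ha for value 59 ; 12 left.
Fill the last 12 ha with part of Soy: 12/16 of it earns 43.5.
Total value = 102.5.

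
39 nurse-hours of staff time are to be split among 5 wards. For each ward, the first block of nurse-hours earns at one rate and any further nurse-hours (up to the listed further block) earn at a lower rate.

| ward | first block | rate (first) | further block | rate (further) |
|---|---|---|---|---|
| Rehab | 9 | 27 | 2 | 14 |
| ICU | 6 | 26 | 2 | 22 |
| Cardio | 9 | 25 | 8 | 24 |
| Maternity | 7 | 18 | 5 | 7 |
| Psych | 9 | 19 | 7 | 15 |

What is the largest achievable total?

Treat each block as its own option and order by rate: Rehab/tier1 27 > ICU/tier1 26 > Cardio/tier1 25 > Cardio/tier2 24 > ICU/tier2 22 > Psych/tier1 19 > Maternity/tier1 18 > Psych/tier2 15 > Rehab/tier2 14 > Maternity/tier2 7.
Rehab/tier1 (27): +9 ; 30 left.
Fill ICU tier1 block (6 at 26) ; 24 left.
Cardio tier1 at 25: fill all 9 ; 15 left.
Cardio tier2 at 24: fill all 8 ; 7 left.
Fill ICU tier2 block (2 at 22) ; 5 left.
5 remain; put them into Psych tier1 at 19.
Total = 27×9 + 26×6 + 25×9 + 24×8 + 22×2 + 19×5 = 955.

955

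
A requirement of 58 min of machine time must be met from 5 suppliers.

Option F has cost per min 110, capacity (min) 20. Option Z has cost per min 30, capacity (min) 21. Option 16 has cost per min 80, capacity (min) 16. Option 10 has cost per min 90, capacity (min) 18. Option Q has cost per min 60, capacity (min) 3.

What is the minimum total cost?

Cheapest first:
Take 21 from Option Z at 30 ; need 37 more.
Option Q (60): use full 3 ; 34 min to go.
Option 16 at 80: take all 16 min ; 18 still needed.
Option 10 (90): use full 18 ; 0 min to go.
Option F: unused.
Cost = 21×30 + 3×60 + 16×80 + 18×90 = 3710.

3710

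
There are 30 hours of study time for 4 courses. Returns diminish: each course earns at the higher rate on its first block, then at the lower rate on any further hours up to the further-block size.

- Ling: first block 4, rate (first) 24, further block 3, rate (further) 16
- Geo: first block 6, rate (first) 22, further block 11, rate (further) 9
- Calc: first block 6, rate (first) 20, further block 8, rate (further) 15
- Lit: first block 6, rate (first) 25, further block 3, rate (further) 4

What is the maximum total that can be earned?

Treat each block as its own option and order by rate: Lit/tier1 25 > Ling/tier1 24 > Geo/tier1 22 > Calc/tier1 20 > Ling/tier2 16 > Calc/tier2 15 > Geo/tier2 9 > Lit/tier2 4.
Fill Lit tier1 block (6 at 25) ; 24 left.
Fill Ling tier1 block (4 at 24) ; 20 left.
Geo tier1 at 22: fill all 6 ; 14 left.
Calc tier1 at 20: fill all 6 ; 8 left.
Ling/tier2 (16): +3 ; 5 left.
5 remain; put them into Calc tier2 at 15.
Total = 25×6 + 24×4 + 22×6 + 20×6 + 16×3 + 15×5 = 621.

621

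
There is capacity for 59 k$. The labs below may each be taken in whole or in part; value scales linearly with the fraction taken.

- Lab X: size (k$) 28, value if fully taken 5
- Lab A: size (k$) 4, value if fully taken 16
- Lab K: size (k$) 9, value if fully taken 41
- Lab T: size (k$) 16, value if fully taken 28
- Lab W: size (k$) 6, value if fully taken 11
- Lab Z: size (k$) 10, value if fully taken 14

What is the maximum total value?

112.5

Best value per unit of size first: Lab K 41/9≈4.56, Lab A 16/4≈4, Lab W 11/6≈1.83, Lab T 28/16≈1.75, Lab Z 14/10≈1.4, Lab X 5/28≈0.179.
All 9 k$ of Lab K fit (value 41) → 50 remain.
All 4 k$ of Lab A fit (value 16) → 46 remain.
Take all of Lab W (6 k$, value 11) → 40 k$ left.
Lab T: take in full, 16 k$ for value 28 → 24 left.
All 10 k$ of Lab Z fit (value 14) → 14 remain.
Fill the last 14 k$ with part of Lab X: 14/28 of it earns 2.5.
Total value = 112.5.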